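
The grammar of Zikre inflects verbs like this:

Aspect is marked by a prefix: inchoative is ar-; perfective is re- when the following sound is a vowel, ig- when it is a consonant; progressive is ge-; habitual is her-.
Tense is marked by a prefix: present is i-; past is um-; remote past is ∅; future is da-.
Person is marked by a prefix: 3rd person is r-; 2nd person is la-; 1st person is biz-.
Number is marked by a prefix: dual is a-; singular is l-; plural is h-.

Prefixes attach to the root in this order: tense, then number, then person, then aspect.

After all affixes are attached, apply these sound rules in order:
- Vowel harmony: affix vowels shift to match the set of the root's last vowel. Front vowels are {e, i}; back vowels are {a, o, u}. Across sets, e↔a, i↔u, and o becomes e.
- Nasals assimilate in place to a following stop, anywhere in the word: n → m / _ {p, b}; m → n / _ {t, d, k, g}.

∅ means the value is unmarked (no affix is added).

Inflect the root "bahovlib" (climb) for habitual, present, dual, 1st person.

Attach tense present i- → ibahovlib.
Attach number dual a- → aibahovlib.
Attach person 1st person biz- → bizaibahovlib.
Attach aspect habitual her- → herbizaibahovlib.
Apply vowel harmony: herbizaibahovlib → herbizeibahovlib.
Nasal assimilation: no change.

herbizeibahovlib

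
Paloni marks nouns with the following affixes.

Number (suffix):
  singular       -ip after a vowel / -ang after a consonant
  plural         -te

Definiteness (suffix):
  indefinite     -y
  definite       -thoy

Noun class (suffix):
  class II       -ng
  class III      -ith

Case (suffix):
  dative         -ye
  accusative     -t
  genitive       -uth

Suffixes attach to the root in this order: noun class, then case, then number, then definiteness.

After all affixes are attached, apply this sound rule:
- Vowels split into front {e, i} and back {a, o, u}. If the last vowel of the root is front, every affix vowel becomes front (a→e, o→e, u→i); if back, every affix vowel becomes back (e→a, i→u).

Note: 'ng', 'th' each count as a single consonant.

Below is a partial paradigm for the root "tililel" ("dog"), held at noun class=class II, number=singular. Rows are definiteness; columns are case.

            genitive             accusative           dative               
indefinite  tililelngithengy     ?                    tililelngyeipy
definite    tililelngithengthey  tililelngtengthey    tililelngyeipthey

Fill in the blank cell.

tililelngtengy

Attach noun class class II -ng → tililelng.
Attach case accusative -t → tililelngt.
Attach number singular -ang (after consonant 't') → tililelngtang.
Attach definiteness indefinite -y → tililelngtangy.
Apply vowel harmony: tililelngtangy → tililelngtengy.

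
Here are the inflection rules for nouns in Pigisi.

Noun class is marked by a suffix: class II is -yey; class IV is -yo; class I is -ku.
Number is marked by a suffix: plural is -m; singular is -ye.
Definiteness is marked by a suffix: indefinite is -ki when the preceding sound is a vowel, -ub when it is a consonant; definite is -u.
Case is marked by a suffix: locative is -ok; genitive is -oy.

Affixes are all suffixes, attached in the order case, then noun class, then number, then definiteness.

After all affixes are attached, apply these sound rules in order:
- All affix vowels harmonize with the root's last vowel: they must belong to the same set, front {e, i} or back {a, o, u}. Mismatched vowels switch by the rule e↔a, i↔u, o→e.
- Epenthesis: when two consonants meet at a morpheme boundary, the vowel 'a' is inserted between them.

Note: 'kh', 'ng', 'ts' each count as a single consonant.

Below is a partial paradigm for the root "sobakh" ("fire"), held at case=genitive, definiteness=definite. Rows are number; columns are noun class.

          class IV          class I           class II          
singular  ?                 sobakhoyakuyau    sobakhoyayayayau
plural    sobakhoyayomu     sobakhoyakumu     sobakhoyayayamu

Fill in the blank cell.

sobakhoyayoyau

Attach case genitive -oy → sobakhoy.
Attach noun class class IV -yo → sobakhoyyo.
Attach number singular -ye → sobakhoyyoye.
Attach definiteness definite -u → sobakhoyyoyeu.
Apply vowel harmony: sobakhoyyoyeu → sobakhoyyoyau.
Apply epenthesis: sobakhoyyoyau → sobakhoyayoyau.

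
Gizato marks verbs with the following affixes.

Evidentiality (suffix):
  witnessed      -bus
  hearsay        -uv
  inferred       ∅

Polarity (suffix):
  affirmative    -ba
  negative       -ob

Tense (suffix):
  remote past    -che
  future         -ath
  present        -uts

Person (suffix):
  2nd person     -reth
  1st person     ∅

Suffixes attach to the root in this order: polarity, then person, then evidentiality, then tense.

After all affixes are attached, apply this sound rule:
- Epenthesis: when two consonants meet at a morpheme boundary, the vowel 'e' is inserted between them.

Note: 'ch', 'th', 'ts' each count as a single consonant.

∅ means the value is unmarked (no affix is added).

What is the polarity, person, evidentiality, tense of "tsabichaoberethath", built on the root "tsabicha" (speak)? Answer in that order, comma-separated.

negative, 2nd person, inferred, future

Segment: tsabicha-ob-reth-ath.
polarity: -ob → negative.
person: -reth → 2nd person.
evidentiality: ∅ → inferred.
tense: -ath → future.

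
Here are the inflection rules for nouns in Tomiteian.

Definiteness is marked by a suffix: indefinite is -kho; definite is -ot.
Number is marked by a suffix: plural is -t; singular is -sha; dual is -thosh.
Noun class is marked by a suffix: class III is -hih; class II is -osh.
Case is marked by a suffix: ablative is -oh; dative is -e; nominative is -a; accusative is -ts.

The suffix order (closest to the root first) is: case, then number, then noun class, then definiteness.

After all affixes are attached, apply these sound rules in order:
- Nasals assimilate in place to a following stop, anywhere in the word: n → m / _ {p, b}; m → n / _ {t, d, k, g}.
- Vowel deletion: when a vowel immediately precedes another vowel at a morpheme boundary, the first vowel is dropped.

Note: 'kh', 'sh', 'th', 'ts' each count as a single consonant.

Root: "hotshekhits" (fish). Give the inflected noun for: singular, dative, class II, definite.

hotshekhitseshoshot

Attach case dative -e → hotshekhitse.
Attach number singular -sha → hotshekhitsesha.
Attach noun class class II -osh → hotshekhitseshaosh.
Attach definiteness definite -ot → hotshekhitseshaoshot.
Nasal assimilation: no change.
Apply vowel deletion: hotshekhitseshaoshot → hotshekhitseshoshot.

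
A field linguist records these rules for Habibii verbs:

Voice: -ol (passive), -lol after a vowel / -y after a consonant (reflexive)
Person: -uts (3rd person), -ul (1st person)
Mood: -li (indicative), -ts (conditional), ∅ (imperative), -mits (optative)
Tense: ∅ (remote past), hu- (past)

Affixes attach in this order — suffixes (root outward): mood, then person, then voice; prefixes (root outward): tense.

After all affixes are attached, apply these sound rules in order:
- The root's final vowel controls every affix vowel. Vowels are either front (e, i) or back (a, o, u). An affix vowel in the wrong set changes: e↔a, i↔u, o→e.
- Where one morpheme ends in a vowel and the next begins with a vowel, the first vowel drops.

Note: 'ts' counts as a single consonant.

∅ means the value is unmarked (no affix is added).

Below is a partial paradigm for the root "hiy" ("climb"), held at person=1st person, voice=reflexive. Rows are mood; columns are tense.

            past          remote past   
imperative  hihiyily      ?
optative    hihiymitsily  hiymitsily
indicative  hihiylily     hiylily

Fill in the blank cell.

hiyily

mood = imperative: zero marking, form stays hiy.
tense = remote past: zero marking, form stays hiy.
Attach person 1st person -ul → hiyul.
Attach voice reflexive -y (after consonant 'l') → hiyuly.
Apply vowel harmony: hiyuly → hiyily.
Vowel deletion: no change.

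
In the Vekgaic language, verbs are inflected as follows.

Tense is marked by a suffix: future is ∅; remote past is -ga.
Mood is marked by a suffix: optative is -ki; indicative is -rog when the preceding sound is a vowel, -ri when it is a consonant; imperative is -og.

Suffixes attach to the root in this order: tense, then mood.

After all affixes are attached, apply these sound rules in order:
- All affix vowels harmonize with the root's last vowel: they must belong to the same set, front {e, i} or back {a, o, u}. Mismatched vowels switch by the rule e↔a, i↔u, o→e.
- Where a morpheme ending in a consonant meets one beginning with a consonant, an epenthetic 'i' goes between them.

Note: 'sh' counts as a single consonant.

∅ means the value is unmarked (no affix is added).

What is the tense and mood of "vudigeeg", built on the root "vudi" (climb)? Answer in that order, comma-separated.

Segment: vudi-ga-og.
tense: -ga → remote past.
mood: -og → imperative.

remote past, imperative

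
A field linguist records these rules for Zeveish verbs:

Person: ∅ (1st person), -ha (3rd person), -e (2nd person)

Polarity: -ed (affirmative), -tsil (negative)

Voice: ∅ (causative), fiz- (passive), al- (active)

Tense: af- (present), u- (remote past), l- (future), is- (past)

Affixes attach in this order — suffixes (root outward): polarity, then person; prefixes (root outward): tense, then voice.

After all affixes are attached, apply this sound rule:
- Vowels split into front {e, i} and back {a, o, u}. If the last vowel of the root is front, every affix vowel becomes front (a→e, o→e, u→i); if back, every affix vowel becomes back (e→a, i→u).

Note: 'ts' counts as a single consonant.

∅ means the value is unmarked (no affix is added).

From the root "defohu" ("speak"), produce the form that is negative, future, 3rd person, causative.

Attach tense future l- → ldefohu.
Attach polarity negative -tsil → ldefohutsil.
Attach person 3rd person -ha → ldefohutsilha.
voice = causative: zero marking, form stays ldefohutsilha.
Apply vowel harmony: ldefohutsilha → ldefohutsulha.

ldefohutsulha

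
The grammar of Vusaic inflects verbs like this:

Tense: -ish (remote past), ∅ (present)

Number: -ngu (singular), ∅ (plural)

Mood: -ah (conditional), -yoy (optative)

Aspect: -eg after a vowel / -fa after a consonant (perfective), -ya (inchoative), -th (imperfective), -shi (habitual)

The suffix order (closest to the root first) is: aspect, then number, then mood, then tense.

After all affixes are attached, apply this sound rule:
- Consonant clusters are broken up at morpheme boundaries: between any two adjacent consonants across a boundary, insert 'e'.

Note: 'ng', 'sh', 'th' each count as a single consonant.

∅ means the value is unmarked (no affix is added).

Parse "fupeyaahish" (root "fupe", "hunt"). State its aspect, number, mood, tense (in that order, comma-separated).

Segment: fupe-ya-ah-ish.
aspect: -ya → inchoative.
number: ∅ → plural.
mood: -ah → conditional.
tense: -ish → remote past.

inchoative, plural, conditional, remote past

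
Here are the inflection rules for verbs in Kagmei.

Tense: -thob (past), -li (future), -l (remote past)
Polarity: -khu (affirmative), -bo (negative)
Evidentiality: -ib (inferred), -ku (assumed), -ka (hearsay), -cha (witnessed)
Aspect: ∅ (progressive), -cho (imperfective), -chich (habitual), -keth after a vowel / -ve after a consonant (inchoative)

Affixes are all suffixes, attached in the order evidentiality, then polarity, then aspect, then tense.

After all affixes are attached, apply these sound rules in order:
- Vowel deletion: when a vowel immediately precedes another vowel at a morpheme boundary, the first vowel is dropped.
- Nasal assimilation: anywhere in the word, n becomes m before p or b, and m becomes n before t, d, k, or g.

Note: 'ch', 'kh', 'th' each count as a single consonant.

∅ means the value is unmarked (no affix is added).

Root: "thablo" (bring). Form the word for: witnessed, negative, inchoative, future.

Attach evidentiality witnessed -cha → thablocha.
Attach polarity negative -bo → thablochabo.
Attach aspect inchoative -keth (after vowel 'o') → thablochaboketh.
Attach tense future -li → thablochabokethli.
Vowel deletion: no change.
Nasal assimilation: no change.

thablochabokethli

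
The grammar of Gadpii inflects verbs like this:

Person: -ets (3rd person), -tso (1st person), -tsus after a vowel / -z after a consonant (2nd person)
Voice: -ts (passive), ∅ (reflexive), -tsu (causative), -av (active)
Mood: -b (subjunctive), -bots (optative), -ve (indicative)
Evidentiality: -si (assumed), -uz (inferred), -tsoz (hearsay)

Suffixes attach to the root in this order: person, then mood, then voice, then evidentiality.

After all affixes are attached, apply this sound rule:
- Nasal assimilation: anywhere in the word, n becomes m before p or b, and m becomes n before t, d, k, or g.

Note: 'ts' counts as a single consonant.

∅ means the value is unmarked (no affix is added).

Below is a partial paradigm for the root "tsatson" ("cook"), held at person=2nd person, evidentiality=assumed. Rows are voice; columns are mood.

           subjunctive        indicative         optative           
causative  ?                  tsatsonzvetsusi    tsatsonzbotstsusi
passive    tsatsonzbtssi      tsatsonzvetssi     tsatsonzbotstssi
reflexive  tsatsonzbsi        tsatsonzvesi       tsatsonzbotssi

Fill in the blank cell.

tsatsonzbtsusi

Attach person 2nd person -z (after consonant 'n') → tsatsonz.
Attach mood subjunctive -b → tsatsonzb.
Attach voice causative -tsu → tsatsonzbtsu.
Attach evidentiality assumed -si → tsatsonzbtsusi.
Nasal assimilation: no change.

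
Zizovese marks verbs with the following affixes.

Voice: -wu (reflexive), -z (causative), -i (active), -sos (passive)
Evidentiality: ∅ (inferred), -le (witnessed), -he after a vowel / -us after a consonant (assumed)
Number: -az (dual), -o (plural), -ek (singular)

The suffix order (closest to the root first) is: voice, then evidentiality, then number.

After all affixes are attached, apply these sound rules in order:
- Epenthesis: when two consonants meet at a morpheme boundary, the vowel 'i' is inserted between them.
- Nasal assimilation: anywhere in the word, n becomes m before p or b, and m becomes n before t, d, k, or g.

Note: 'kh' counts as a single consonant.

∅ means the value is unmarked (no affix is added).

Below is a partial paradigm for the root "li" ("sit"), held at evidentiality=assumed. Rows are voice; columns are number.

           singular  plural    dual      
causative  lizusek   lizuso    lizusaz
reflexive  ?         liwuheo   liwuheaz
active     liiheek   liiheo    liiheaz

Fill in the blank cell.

liwuheek

Attach voice reflexive -wu → liwu.
Attach evidentiality assumed -he (after vowel 'u') → liwuhe.
Attach number singular -ek → liwuheek.
Epenthesis: no change.
Nasal assimilation: no change.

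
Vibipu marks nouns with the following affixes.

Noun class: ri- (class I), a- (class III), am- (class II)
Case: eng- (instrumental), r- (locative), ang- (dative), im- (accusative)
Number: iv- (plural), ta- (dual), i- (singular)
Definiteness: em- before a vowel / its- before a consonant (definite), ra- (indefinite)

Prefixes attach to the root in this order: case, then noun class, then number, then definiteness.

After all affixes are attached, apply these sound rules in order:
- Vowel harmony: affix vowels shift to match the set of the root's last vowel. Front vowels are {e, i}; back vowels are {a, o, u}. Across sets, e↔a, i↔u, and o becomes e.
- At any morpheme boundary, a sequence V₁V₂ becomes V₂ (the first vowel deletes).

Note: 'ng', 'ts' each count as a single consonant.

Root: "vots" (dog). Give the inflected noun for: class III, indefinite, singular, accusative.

rumvots

Attach case accusative im- → imvots.
Attach noun class class III a- → aimvots.
Attach number singular i- → iaimvots.
Attach definiteness indefinite ra- → raiaimvots.
Apply vowel harmony: raiaimvots → rauaumvots.
Apply vowel deletion: rauaumvots → rumvots.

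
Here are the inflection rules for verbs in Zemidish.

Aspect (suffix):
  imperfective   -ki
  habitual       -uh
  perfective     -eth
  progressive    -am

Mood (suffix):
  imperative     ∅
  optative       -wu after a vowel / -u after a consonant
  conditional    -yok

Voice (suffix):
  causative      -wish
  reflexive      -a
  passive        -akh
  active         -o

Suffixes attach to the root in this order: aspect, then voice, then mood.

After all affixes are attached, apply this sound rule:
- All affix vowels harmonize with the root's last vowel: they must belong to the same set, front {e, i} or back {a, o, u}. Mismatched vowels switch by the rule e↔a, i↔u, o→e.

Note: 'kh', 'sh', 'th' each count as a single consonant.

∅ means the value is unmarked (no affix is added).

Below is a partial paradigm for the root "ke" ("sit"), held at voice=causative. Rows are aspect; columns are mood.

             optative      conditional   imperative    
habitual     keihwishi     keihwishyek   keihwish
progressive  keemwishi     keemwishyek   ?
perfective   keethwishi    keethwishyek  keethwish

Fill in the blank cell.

keemwish

Attach aspect progressive -am → keam.
Attach voice causative -wish → keamwish.
mood = imperative: zero marking, form stays keamwish.
Apply vowel harmony: keamwish → keemwish.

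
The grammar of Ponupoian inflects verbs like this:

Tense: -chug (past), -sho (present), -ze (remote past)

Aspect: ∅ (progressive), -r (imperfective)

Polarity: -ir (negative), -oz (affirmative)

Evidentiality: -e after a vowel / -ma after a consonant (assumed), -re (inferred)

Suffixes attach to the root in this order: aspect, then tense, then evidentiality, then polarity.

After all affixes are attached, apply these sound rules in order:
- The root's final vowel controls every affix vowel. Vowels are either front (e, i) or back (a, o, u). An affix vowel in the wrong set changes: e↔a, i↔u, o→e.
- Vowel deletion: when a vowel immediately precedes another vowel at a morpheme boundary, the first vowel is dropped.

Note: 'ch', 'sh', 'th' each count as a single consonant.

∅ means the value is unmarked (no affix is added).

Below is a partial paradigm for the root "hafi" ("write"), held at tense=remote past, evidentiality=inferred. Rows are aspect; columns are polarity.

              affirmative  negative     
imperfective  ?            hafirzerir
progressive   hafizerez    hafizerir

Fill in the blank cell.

hafirzerez

Attach aspect imperfective -r → hafir.
Attach tense remote past -ze → hafirze.
Attach evidentiality inferred -re → hafirzere.
Attach polarity affirmative -oz → hafirzereoz.
Apply vowel harmony: hafirzereoz → hafirzereez.
Apply vowel deletion: hafirzereez → hafirzerez.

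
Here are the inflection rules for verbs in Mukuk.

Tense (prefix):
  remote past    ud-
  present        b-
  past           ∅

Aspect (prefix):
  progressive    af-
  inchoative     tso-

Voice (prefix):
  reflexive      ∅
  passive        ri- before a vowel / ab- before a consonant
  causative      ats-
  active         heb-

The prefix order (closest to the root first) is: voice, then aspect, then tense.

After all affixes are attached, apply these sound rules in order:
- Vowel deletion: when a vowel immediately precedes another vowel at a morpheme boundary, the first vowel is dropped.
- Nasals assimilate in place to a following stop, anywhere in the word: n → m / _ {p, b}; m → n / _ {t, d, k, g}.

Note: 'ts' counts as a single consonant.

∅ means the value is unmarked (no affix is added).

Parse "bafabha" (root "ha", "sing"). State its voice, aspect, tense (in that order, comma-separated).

Segment: b-af-ab-ha.
voice: ri/ab- → passive.
aspect: af- → progressive.
tense: b- → present.

passive, progressive, present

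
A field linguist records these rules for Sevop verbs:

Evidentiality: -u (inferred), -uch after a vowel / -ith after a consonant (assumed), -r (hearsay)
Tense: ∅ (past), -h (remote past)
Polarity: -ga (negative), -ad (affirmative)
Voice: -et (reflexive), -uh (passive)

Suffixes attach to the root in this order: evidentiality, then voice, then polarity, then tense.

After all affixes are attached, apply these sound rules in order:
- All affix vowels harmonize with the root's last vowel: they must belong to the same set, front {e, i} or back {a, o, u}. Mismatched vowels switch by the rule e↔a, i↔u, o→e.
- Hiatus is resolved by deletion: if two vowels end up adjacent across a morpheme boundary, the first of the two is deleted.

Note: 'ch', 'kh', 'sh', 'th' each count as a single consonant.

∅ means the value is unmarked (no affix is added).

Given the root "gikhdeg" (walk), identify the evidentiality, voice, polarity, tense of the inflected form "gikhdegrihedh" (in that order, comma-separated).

hearsay, passive, affirmative, remote past

Segment: gikhdeg-r-uh-ad-h.
evidentiality: -r → hearsay.
voice: -uh → passive.
polarity: -ad → affirmative.
tense: -h → remote past.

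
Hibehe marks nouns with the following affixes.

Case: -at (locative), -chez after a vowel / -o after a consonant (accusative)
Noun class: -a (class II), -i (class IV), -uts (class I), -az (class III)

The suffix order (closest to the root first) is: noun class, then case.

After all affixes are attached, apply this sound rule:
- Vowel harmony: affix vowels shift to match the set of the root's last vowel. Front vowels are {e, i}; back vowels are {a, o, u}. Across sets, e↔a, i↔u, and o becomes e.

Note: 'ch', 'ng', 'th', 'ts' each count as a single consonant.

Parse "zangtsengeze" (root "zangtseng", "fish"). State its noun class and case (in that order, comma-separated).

Segment: zangtseng-az-o.
noun class: -az → class III.
case: -chez/o → accusative.

class III, accusative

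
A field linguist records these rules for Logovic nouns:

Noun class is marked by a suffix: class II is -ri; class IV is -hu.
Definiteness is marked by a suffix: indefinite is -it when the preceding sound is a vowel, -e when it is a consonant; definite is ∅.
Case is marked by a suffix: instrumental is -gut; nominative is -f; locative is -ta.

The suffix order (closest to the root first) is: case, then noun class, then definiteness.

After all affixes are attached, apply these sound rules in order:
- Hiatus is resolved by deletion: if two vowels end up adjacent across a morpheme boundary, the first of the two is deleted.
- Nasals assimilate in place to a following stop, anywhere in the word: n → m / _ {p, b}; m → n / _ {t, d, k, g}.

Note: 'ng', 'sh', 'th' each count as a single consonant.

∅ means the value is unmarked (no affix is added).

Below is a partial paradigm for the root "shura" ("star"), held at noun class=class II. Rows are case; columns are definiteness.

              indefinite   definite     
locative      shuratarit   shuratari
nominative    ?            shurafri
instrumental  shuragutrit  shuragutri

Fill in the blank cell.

shurafrit

Attach case nominative -f → shuraf.
Attach noun class class II -ri → shurafri.
Attach definiteness indefinite -it (after vowel 'i') → shurafriit.
Apply vowel deletion: shurafriit → shurafrit.
Nasal assimilation: no change.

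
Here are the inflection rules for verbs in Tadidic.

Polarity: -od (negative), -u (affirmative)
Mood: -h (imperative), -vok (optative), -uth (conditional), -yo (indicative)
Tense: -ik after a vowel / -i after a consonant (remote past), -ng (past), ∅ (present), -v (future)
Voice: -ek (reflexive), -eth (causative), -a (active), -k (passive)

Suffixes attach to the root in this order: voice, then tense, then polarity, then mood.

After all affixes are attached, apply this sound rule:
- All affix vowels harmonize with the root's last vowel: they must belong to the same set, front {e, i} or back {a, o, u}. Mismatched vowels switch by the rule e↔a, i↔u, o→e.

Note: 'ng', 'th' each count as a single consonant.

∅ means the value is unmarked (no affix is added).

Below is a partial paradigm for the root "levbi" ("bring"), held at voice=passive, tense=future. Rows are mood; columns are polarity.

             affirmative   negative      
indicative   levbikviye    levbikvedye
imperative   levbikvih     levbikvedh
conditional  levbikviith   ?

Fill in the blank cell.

levbikvedith

Attach voice passive -k → levbik.
Attach tense future -v → levbikv.
Attach polarity negative -od → levbikvod.
Attach mood conditional -uth → levbikvoduth.
Apply vowel harmony: levbikvoduth → levbikvedith.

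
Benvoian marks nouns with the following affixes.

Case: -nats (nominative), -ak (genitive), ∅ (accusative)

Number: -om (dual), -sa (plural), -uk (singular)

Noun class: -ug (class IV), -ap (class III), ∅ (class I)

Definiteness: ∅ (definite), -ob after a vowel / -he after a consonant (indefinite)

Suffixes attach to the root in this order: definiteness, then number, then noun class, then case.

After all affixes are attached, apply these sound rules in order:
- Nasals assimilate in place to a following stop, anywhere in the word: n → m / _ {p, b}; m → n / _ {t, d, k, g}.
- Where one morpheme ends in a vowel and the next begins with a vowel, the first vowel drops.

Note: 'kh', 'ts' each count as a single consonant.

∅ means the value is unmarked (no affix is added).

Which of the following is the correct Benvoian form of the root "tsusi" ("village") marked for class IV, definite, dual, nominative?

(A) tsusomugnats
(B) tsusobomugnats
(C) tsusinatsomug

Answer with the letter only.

definiteness = definite: zero marking, form stays tsusi.
Attach number dual -om → tsusiom.
Attach noun class class IV -ug → tsusiomug.
Attach case nominative -nats → tsusiomugnats.
Nasal assimilation: no change.
Apply vowel deletion: tsusiomugnats → tsusomugnats.
So the correct form is tsusomugnats, option (A).
(B) tsusobomugnats is wrong: it uses indefinite instead of definite for definiteness.
(C) tsusinatsomug is wrong: it has the affixes in the wrong order.

A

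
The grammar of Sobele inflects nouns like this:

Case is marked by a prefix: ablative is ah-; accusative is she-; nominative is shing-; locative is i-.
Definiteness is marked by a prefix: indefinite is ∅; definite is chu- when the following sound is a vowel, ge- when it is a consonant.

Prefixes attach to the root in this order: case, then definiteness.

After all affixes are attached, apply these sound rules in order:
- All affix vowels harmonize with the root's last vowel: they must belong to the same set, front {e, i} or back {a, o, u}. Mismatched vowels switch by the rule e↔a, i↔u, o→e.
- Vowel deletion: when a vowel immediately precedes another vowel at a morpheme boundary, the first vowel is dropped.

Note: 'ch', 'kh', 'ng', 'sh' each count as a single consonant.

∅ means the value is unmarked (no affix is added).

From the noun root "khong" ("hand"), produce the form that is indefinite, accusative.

shakhong

Attach case accusative she- → shekhong.
definiteness = indefinite: zero marking, form stays shekhong.
Apply vowel harmony: shekhong → shakhong.
Vowel deletion: no change.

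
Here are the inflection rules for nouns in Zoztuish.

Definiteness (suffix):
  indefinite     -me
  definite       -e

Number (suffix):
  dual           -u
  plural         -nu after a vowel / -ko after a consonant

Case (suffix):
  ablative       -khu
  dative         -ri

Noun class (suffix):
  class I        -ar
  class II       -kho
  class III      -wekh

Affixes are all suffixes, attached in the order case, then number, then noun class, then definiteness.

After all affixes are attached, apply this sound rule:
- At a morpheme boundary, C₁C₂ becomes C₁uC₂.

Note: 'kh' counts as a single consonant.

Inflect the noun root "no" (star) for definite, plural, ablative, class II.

Attach case ablative -khu → nokhu.
Attach number plural -nu (after vowel 'u') → nokhunu.
Attach noun class class II -kho → nokhunukho.
Attach definiteness definite -e → nokhunukhoe.
Epenthesis: no change.

nokhunukhoe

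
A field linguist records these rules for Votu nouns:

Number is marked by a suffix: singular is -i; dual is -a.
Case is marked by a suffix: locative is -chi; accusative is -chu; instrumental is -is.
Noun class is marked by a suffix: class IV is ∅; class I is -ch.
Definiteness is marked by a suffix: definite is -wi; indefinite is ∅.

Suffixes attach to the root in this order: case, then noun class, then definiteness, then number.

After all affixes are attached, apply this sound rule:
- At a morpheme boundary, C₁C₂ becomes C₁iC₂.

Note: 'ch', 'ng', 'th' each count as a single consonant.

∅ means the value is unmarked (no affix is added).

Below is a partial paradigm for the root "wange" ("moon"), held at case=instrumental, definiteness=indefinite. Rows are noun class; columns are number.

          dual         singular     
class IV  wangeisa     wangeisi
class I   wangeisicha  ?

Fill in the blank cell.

wangeisichi

Attach case instrumental -is → wangeis.
Attach noun class class I -ch → wangeisch.
definiteness = indefinite: zero marking, form stays wangeisch.
Attach number singular -i → wangeischi.
Apply epenthesis: wangeischi → wangeisichi.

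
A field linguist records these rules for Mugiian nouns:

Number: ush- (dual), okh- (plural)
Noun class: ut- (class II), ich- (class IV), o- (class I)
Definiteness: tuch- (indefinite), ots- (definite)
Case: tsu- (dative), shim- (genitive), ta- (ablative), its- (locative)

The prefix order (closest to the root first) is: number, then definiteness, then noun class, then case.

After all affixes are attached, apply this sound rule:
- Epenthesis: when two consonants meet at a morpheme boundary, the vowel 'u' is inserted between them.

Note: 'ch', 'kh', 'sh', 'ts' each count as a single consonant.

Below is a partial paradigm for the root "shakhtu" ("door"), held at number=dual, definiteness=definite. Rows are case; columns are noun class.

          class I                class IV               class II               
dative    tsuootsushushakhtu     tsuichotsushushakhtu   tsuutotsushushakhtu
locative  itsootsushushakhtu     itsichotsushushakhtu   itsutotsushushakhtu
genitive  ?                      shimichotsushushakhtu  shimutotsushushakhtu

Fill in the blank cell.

shimootsushushakhtu

Attach number dual ush- → ushshakhtu.
Attach definiteness definite ots- → otsushshakhtu.
Attach noun class class I o- → ootsushshakhtu.
Attach case genitive shim- → shimootsushshakhtu.
Apply epenthesis: shimootsushshakhtu → shimootsushushakhtu.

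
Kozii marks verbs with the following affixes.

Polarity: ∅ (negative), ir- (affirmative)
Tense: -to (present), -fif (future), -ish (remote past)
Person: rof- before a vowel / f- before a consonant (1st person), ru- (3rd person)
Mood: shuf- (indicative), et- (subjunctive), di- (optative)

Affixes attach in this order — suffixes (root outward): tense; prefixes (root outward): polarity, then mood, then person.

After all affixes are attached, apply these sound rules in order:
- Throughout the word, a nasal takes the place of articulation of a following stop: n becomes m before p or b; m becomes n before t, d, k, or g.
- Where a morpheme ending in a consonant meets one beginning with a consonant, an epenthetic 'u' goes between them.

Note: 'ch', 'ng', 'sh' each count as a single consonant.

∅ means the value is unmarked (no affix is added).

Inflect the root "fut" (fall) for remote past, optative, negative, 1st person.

fudifutish

polarity = negative: zero marking, form stays fut.
Attach tense remote past -ish → futish.
Attach mood optative di- → difutish.
Attach person 1st person f- (before consonant 'd') → fdifutish.
Nasal assimilation: no change.
Apply epenthesis: fdifutish → fudifutish.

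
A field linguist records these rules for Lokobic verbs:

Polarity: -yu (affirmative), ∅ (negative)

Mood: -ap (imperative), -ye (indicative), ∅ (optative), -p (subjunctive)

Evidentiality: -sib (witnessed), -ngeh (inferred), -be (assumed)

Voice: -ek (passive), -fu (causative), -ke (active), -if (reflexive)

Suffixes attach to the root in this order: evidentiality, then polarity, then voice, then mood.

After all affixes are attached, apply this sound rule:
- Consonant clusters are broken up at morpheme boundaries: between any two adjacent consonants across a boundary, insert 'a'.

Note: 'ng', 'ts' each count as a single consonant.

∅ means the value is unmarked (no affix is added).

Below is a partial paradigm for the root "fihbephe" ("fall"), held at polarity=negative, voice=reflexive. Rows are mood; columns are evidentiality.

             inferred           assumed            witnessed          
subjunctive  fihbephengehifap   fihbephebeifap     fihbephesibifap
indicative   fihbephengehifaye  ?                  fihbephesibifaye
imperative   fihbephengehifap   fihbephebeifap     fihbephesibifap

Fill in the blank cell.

fihbephebeifaye

Attach evidentiality assumed -be → fihbephebe.
polarity = negative: zero marking, form stays fihbephebe.
Attach voice reflexive -if → fihbephebeif.
Attach mood indicative -ye → fihbephebeifye.
Apply epenthesis: fihbephebeifye → fihbephebeifaye.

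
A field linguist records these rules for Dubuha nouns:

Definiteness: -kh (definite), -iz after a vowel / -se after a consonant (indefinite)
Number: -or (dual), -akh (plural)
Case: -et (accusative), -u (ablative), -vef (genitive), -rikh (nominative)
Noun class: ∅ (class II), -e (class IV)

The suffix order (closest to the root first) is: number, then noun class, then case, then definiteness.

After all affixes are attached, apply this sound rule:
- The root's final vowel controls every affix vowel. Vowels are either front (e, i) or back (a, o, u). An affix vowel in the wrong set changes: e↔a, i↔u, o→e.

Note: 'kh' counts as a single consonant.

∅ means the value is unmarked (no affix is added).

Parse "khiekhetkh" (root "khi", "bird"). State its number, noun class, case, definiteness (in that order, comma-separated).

Segment: khi-akh-et-kh.
number: -akh → plural.
noun class: ∅ → class II.
case: -et → accusative.
definiteness: -kh → definite.

plural, class II, accusative, definite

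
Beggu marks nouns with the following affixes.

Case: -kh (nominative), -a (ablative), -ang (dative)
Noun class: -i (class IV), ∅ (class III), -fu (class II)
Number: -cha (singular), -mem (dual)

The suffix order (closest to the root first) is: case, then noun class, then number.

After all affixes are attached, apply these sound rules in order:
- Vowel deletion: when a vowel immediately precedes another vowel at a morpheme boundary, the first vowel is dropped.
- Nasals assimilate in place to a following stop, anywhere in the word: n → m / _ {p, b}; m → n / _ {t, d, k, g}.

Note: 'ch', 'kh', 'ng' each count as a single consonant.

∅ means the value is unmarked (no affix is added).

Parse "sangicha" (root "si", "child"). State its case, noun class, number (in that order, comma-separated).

Segment: si-ang-i-cha.
case: -ang → dative.
noun class: -i → class IV.
number: -cha → singular.

dative, class IV, singular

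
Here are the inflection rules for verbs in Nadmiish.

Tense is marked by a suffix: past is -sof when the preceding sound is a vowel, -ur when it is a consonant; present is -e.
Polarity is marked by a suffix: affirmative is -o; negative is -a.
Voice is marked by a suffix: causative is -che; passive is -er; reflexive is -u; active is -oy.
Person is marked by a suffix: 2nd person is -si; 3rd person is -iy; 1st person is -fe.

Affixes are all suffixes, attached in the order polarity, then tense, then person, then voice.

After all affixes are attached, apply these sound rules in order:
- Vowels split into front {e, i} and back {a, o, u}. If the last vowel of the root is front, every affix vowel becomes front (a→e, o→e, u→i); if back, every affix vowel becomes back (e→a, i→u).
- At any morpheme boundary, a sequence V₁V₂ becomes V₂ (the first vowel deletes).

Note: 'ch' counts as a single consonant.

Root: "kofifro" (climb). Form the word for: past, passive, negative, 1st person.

kofifrasoffar

Attach polarity negative -a → kofifroa.
Attach tense past -sof (after vowel 'a') → kofifroasof.
Attach person 1st person -fe → kofifroasoffe.
Attach voice passive -er → kofifroasoffeer.
Apply vowel harmony: kofifroasoffeer → kofifroasoffaar.
Apply vowel deletion: kofifroasoffaar → kofifrasoffar.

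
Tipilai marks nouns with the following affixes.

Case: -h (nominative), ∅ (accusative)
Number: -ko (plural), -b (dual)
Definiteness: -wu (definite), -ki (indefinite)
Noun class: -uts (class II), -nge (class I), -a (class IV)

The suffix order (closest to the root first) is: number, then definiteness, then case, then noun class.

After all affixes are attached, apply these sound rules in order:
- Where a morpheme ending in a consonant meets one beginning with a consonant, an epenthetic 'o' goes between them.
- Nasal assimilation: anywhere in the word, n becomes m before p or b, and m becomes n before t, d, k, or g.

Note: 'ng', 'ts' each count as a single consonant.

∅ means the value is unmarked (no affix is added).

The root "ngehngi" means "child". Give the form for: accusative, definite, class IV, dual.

ngehngibowua

Attach number dual -b → ngehngib.
Attach definiteness definite -wu → ngehngibwu.
case = accusative: zero marking, form stays ngehngibwu.
Attach noun class class IV -a → ngehngibwua.
Apply epenthesis: ngehngibwua → ngehngibowua.
Nasal assimilation: no change.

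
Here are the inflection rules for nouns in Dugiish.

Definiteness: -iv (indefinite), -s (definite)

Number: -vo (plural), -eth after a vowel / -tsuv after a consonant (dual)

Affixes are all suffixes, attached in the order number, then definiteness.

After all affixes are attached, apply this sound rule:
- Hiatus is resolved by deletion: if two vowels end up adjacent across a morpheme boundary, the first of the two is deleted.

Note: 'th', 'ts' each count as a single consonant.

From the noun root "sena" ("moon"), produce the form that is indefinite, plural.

senaviv

Attach number plural -vo → senavo.
Attach definiteness indefinite -iv → senavoiv.
Apply vowel deletion: senavoiv → senaviv.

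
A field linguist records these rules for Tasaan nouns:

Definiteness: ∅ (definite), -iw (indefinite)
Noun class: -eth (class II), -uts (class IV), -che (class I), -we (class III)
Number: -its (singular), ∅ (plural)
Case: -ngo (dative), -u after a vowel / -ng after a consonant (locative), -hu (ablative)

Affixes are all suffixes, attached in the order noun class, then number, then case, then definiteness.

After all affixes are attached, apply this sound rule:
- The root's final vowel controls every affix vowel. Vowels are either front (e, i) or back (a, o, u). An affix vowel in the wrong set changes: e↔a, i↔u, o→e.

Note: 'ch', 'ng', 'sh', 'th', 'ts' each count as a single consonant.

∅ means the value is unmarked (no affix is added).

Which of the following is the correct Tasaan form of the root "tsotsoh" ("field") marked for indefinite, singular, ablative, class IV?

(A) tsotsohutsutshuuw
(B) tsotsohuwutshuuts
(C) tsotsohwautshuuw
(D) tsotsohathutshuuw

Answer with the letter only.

A

Attach noun class class IV -uts → tsotsohuts.
Attach number singular -its → tsotsohutsits.
Attach case ablative -hu → tsotsohutsitshu.
Attach definiteness indefinite -iw → tsotsohutsitshuiw.
Apply vowel harmony: tsotsohutsitshuiw → tsotsohutsutshuuw.
So the correct form is tsotsohutsutshuuw, option (A).
(D) tsotsohathutshuuw is wrong: it uses class II instead of class IV for noun class.
(C) tsotsohwautshuuw is wrong: it uses class III instead of class IV for noun class.
(B) tsotsohuwutshuuts is wrong: it has the affixes in the wrong order.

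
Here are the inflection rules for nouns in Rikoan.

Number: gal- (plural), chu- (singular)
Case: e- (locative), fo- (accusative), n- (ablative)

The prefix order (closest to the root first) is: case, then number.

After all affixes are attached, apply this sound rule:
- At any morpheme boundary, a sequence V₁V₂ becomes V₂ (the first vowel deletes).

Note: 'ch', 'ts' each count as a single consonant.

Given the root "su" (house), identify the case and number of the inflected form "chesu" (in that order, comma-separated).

locative, singular

Segment: chu-e-su.
case: e- → locative.
number: chu- → singular.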